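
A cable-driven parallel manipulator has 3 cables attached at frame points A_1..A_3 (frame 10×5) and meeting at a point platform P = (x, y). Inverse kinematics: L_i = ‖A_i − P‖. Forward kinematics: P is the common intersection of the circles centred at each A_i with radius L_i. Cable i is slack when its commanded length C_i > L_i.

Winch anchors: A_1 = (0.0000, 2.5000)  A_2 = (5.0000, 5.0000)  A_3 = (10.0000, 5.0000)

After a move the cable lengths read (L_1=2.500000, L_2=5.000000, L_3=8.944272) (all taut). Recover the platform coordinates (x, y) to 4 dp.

expand ‖A_i−P‖²=L_i² and subtract eq 1 (k_i ≔ ‖A_i‖²−L_i²)
k_1 = 0.0000+6.2500−6.2500 = 0.0000
eq1−eq2 → [-10.0000  -5.0000]·P = -25.0000
eq1−eq3 → [-20.0000  -5.0000]·P = -45.0000
2×2 solve → P = (2.0000, 1.0000)

(2.0000, 1.0000)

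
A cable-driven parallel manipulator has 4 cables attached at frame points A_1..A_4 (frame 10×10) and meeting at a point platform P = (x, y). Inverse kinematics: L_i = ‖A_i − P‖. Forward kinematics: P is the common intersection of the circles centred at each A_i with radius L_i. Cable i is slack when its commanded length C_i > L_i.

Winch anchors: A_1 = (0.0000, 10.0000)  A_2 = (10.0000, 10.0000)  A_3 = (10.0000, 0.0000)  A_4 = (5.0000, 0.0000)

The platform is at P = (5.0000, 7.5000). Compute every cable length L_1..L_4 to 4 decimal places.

(5.5902, 5.5902, 9.0139, 7.5000)

L_1: Δ = A_1−P = (-5.0000, 2.5000) → ‖Δ‖ = √31.2500 = 5.5902
L_2: Δ = A_2−P = (5.0000, 2.5000) → ‖Δ‖ = √31.2500 = 5.5902
L_3: Δ = A_3−P = (5.0000, -7.5000) → ‖Δ‖ = √81.2500 = 9.0139
L_4: Δ = A_4−P = (0.0000, -7.5000) → ‖Δ‖ = √56.2500 = 7.5000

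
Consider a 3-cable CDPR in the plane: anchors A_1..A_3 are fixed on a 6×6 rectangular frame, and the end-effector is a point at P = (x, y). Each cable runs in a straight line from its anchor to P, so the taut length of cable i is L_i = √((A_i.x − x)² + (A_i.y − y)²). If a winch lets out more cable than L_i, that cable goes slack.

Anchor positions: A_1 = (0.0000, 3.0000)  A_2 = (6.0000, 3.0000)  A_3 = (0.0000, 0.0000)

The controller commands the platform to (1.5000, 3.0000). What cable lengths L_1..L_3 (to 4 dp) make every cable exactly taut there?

(1.5000, 4.5000, 3.3541)

L_1: Δ = A_1−P = (-1.5000, 0.0000) → ‖Δ‖ = √2.2500 = 1.5000
L_2: Δ = A_2−P = (4.5000, 0.0000) → ‖Δ‖ = √20.2500 = 4.5000
L_3: Δ = A_3−P = (-1.5000, -3.0000) → ‖Δ‖ = √11.2500 = 3.3541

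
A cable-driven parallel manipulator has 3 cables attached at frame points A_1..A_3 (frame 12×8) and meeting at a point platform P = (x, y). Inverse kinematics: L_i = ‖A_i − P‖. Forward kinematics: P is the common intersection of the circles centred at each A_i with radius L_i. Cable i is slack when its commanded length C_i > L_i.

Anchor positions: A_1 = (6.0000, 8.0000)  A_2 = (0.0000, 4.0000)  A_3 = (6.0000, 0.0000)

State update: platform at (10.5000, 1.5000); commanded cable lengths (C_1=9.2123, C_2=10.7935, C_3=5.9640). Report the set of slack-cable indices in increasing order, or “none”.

1, 3

cable 1: √((-4.5000)²+(6.5000)²)=7.9057, C_1=9.2123: slack
cable 2: √((-10.5000)²+(2.5000)²)=10.7935, C_2=10.7935: taut
cable 3: √((-4.5000)²+(-1.5000)²)=4.7434, C_3=5.9640: slack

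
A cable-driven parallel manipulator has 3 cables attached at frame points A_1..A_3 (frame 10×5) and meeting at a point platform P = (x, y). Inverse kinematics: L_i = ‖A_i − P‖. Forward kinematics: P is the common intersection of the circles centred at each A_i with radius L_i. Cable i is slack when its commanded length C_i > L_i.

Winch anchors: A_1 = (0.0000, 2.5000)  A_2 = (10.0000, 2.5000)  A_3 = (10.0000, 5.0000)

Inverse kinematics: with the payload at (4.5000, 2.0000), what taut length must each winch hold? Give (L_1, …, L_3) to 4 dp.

(4.5277, 5.5227, 6.2650)

L_1: Δ = A_1−P = (-4.5000, 0.5000) → ‖Δ‖ = √20.5000 = 4.5277
L_2: Δ = A_2−P = (5.5000, 0.5000) → ‖Δ‖ = √30.5000 = 5.5227
L_3: Δ = A_3−P = (5.5000, 3.0000) → ‖Δ‖ = √39.2500 = 6.2650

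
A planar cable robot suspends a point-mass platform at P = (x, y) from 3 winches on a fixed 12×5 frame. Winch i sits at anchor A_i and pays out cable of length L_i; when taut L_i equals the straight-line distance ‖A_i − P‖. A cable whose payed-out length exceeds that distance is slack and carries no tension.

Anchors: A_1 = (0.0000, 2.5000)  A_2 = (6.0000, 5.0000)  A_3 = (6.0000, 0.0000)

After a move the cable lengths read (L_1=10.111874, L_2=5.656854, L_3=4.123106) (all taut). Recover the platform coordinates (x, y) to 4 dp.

(10.0000, 1.0000)

circle eqns → linear via eq_j − eq_1; set c_j = A_j·A_j − L_j²
c_1 = 0.0000+6.2500−102.2500 = -96.0000
-12.0000·x − 5.0000·y = c_1−c_2 = -125.0000
-12.0000·x + 5.0000·y = c_1−c_3 = -115.0000
solve first two rows → x=10.0000, y=1.0000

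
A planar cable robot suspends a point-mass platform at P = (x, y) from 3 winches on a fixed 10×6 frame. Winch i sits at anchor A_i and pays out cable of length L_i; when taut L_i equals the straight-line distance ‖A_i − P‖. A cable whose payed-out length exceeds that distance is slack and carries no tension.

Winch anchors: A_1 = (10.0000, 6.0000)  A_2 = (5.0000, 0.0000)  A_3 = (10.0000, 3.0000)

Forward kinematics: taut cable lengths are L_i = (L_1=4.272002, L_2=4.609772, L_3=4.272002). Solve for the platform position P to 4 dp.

circle eqns → linear via eq_j − eq_1; set k_j = A_j·A_j − L_j²
k_1 = 100.0000+36.0000−18.2500 = 117.7500
10.0000·x + 12.0000·y = k_1−k_2 = 114.0000
0.0000·x + 6.0000·y = k_1−k_3 = 27.0000
solve first two rows → x=6.0000, y=4.5000

(6.0000, 4.5000)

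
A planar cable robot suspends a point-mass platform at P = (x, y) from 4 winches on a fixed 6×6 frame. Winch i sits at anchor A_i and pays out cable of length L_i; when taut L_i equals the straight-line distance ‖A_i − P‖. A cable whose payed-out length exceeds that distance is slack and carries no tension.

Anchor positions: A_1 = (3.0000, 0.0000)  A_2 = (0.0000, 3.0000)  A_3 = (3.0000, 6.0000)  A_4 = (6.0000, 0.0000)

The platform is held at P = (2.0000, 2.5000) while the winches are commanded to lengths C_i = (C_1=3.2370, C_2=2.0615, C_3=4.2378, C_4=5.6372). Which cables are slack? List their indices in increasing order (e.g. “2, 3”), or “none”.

i=1: geometric 2.6926 vs commanded 3.2370 ⇒ slack
i=2: geometric 2.0616 vs commanded 2.0615 ⇒ taut
i=3: geometric 3.6401 vs commanded 4.2378 ⇒ slack
i=4: geometric 4.7170 vs commanded 5.6372 ⇒ slack

1, 3, 4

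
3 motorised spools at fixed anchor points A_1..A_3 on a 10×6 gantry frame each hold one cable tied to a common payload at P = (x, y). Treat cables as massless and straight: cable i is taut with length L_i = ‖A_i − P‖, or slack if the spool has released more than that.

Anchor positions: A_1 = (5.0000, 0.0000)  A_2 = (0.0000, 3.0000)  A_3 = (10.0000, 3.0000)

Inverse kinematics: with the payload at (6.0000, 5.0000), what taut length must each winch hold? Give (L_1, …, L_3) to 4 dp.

(5.0990, 6.3246, 4.4721)

L_1 = √((5.0000−6.0000)² + (0.0000−5.0000)²) = 5.0990
L_2 = √((0.0000−6.0000)² + (3.0000−5.0000)²) = 6.3246
L_3 = √((10.0000−6.0000)² + (3.0000−5.0000)²) = 4.4721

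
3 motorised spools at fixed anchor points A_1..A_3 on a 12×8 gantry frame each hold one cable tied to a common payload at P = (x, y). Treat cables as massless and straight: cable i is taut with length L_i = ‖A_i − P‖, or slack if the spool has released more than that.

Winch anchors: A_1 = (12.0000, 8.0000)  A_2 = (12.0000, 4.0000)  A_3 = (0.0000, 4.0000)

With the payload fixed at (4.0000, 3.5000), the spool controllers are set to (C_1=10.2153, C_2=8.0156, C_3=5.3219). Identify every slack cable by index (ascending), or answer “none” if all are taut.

cable 1: L_1 = ‖A_1−P‖ = 9.1788;  C_1 = 10.2153 → slack
cable 2: L_2 = ‖A_2−P‖ = 8.0156;  C_2 = 8.0156 → taut
cable 3: L_3 = ‖A_3−P‖ = 4.0311;  C_3 = 5.3219 → slack

1, 3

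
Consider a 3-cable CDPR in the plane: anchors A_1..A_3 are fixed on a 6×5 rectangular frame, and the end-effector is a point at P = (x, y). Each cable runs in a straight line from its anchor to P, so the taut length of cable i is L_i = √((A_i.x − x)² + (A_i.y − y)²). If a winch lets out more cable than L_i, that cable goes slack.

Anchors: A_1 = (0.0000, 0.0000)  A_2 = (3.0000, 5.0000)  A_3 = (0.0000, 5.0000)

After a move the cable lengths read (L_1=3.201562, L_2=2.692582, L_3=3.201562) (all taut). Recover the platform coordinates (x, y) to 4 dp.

circle eqns → linear via eq_j − eq_1; set q_j = A_j·A_j − L_j²
q_1 = 0.0000+0.0000−10.2500 = -10.2500
-6.0000·x − 10.0000·y = q_1−q_2 = -37.0000
0.0000·x − 10.0000·y = q_1−q_3 = -25.0000
solve first two rows → x=2.0000, y=2.5000

(2.0000, 2.5000)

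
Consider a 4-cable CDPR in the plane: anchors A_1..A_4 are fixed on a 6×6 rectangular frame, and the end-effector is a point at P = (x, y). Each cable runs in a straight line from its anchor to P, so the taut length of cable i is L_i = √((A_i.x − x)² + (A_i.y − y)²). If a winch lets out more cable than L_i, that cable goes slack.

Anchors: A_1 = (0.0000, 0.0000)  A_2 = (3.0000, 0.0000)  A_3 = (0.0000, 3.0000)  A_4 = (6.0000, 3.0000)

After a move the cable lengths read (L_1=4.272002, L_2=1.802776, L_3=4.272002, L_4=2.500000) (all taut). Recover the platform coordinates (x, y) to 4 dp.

each cable: (A_i−P)·(A_i−P) = L_i²; let q_i = ‖A_i‖²−L_i²
q_1 = 0.0000+0.0000−18.2500 = -18.2500
row 1: -6.0000x + 0.0000y = -24.0000  (q_2=5.7500)
row 2: 0.0000x − 6.0000y = -9.0000  (q_3=-9.2500)
row 3: -12.0000x − 6.0000y = -57.0000  (q_4=38.7500)
Cramer on rows 1–2 → x = 4.0000, y = 1.5000
check cable 4: ‖A_4−P‖² = 6.2500 ≈ L_4² = 6.2500 ✓

(4.0000, 1.5000)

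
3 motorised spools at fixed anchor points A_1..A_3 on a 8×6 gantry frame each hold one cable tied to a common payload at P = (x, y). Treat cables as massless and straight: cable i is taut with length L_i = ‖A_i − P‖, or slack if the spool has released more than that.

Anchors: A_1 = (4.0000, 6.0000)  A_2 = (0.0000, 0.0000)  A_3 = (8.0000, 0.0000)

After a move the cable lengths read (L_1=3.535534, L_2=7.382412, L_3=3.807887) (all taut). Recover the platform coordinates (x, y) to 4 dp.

each cable: (A_i−P)·(A_i−P) = L_i²; let c_i = ‖A_i‖²−L_i²
c_1 = 16.0000+36.0000−12.5000 = 39.5000
row 1: 8.0000x + 12.0000y = 94.0000  (c_2=-54.5000)
row 2: -8.0000x + 12.0000y = -10.0000  (c_3=49.5000)
Cramer on rows 1–2 → x = 6.5000, y = 3.5000

(6.5000, 3.5000)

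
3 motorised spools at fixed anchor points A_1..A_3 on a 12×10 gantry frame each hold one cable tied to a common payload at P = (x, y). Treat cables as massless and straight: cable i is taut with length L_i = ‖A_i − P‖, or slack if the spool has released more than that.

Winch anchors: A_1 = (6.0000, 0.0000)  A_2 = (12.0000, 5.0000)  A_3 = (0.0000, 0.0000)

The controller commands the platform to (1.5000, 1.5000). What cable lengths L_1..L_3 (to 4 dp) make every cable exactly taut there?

L_1: Δ = A_1−P = (4.5000, -1.5000) → ‖Δ‖ = √22.5000 = 4.7434
L_2: Δ = A_2−P = (10.5000, 3.5000) → ‖Δ‖ = √122.5000 = 11.0680
L_3: Δ = A_3−P = (-1.5000, -1.5000) → ‖Δ‖ = √4.5000 = 2.1213

(4.7434, 11.0680, 2.1213)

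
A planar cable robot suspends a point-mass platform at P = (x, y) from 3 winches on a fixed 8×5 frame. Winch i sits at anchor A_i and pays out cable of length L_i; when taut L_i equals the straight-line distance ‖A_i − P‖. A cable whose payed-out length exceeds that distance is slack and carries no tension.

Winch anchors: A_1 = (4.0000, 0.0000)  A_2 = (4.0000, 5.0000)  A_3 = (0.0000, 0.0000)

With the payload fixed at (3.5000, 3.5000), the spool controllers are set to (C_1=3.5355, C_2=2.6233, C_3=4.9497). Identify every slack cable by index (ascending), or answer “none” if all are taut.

2

cable 1: √((0.5000)²+(-3.5000)²)=3.5355, C_1=3.5355: taut
cable 2: √((0.5000)²+(1.5000)²)=1.5811, C_2=2.6233: slack
cable 3: √((-3.5000)²+(-3.5000)²)=4.9497, C_3=4.9497: taut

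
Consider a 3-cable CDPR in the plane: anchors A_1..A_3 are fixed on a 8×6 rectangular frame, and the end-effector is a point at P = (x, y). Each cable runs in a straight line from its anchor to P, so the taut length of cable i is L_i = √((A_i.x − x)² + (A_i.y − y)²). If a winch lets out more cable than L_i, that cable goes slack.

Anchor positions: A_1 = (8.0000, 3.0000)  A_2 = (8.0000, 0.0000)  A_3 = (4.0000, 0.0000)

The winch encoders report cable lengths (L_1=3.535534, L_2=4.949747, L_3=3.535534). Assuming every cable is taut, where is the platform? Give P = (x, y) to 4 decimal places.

(4.5000, 3.5000)

circle eqns → linear via eq_j − eq_1; set k_j = A_j·A_j − L_j²
k_1 = 64.0000+9.0000−12.5000 = 60.5000
0.0000·x + 6.0000·y = k_1−k_2 = 21.0000
8.0000·x + 6.0000·y = k_1−k_3 = 57.0000
solve first two rows → x=4.5000, y=3.5000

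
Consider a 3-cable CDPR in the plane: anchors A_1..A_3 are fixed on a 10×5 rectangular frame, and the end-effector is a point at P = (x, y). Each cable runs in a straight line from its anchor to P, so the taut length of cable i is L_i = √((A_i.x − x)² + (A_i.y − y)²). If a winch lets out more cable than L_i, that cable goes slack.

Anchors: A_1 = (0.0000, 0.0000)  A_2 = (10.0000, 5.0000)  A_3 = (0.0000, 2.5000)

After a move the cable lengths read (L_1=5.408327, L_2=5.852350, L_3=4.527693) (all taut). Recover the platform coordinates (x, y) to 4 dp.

(4.5000, 3.0000)

circle eqns → linear via eq_j − eq_1; set k_j = A_j·A_j − L_j²
k_1 = 0.0000+0.0000−29.2500 = -29.2500
-20.0000·x − 10.0000·y = k_1−k_2 = -120.0000
0.0000·x − 5.0000·y = k_1−k_3 = -15.0000
solve first two rows → x=4.5000, y=3.0000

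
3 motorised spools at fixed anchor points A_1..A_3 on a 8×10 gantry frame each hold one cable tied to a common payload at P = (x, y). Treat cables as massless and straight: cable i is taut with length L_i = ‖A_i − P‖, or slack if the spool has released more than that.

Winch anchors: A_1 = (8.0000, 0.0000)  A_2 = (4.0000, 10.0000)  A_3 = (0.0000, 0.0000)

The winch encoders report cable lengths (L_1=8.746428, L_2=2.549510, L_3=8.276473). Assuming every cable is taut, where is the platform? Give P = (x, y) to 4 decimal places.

(3.5000, 7.5000)

each cable: (A_i−P)·(A_i−P) = L_i²; let q_i = ‖A_i‖²−L_i²
q_1 = 64.0000+0.0000−76.5000 = -12.5000
row 1: 8.0000x − 20.0000y = -122.0000  (q_2=109.5000)
row 2: 16.0000x + 0.0000y = 56.0000  (q_3=-68.5000)
Cramer on rows 1–2 → x = 3.5000, y = 7.5000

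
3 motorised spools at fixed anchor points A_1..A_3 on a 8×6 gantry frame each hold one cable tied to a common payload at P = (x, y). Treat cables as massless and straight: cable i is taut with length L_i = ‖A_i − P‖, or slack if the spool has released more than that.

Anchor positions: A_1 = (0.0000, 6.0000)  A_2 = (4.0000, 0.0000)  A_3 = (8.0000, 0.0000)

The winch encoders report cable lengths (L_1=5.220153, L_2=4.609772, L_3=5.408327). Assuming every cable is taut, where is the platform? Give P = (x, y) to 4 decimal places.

(5.0000, 4.5000)

each cable: (A_i−P)·(A_i−P) = L_i²; let c_i = ‖A_i‖²−L_i²
c_1 = 0.0000+36.0000−27.2500 = 8.7500
row 1: -8.0000x + 12.0000y = 14.0000  (c_2=-5.2500)
row 2: -16.0000x + 12.0000y = -26.0000  (c_3=34.7500)
Cramer on rows 1–2 → x = 5.0000, y = 4.5000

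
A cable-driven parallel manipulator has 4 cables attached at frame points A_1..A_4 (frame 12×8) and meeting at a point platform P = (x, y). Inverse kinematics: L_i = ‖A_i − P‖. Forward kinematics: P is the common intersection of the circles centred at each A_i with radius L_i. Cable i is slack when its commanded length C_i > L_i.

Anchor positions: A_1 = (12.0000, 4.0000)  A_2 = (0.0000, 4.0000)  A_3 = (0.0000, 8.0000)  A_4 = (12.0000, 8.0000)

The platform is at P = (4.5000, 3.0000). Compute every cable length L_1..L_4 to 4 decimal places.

(7.5664, 4.6098, 6.7268, 9.0139)

L_1: Δ = A_1−P = (7.5000, 1.0000) → ‖Δ‖ = √57.2500 = 7.5664
L_2: Δ = A_2−P = (-4.5000, 1.0000) → ‖Δ‖ = √21.2500 = 4.6098
L_3: Δ = A_3−P = (-4.5000, 5.0000) → ‖Δ‖ = √45.2500 = 6.7268
L_4: Δ = A_4−P = (7.5000, 5.0000) → ‖Δ‖ = √81.2500 = 9.0139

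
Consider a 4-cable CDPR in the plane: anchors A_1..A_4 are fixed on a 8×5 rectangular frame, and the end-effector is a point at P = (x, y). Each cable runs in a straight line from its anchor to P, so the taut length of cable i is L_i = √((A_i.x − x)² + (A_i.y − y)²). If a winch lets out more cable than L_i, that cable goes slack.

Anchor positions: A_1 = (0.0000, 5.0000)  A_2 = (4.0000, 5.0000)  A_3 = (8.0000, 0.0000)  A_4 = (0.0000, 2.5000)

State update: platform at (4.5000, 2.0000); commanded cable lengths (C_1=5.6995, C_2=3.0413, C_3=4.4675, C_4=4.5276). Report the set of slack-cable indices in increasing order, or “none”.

1, 3

cable 1: √((-4.5000)²+(3.0000)²)=5.4083, C_1=5.6995: slack
cable 2: √((-0.5000)²+(3.0000)²)=3.0414, C_2=3.0413: taut
cable 3: √((3.5000)²+(-2.0000)²)=4.0311, C_3=4.4675: slack
cable 4: √((-4.5000)²+(0.5000)²)=4.5277, C_4=4.5276: taut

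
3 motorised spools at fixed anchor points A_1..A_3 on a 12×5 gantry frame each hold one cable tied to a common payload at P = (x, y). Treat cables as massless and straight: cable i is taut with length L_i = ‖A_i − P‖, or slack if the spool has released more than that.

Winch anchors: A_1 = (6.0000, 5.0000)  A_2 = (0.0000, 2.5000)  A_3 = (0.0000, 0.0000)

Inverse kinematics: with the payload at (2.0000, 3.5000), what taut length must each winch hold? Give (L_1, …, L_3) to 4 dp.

L_1 = √((6.0000−2.0000)² + (5.0000−3.5000)²) = 4.2720
L_2 = √((0.0000−2.0000)² + (2.5000−3.5000)²) = 2.2361
L_3 = √((0.0000−2.0000)² + (0.0000−3.5000)²) = 4.0311

(4.2720, 2.2361, 4.0311)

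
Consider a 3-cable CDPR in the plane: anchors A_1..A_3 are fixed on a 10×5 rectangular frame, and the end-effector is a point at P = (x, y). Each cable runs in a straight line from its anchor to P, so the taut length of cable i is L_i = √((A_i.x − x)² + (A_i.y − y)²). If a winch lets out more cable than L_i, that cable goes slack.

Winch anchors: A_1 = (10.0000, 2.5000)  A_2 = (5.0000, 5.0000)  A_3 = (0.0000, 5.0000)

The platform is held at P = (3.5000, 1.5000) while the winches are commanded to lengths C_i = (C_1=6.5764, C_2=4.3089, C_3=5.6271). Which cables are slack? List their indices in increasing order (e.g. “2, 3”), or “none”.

cable 1: √((6.5000)²+(1.0000)²)=6.5765, C_1=6.5764: taut
cable 2: √((1.5000)²+(3.5000)²)=3.8079, C_2=4.3089: slack
cable 3: √((-3.5000)²+(3.5000)²)=4.9497, C_3=5.6271: slack

2, 3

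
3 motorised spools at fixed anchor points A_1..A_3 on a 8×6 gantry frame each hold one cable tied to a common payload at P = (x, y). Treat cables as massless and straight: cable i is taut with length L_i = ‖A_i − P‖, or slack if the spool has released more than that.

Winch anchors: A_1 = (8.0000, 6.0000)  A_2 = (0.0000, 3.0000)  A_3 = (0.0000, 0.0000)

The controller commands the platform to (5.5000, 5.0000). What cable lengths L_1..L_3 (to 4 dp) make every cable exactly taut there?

cable 1: Δx=2.5000, Δy=1.0000; L_1 = √(Δx²+Δy²) = 2.6926
cable 2: Δx=-5.5000, Δy=-2.0000; L_2 = √(Δx²+Δy²) = 5.8523
cable 3: Δx=-5.5000, Δy=-5.0000; L_3 = √(Δx²+Δy²) = 7.4330

(2.6926, 5.8523, 7.4330)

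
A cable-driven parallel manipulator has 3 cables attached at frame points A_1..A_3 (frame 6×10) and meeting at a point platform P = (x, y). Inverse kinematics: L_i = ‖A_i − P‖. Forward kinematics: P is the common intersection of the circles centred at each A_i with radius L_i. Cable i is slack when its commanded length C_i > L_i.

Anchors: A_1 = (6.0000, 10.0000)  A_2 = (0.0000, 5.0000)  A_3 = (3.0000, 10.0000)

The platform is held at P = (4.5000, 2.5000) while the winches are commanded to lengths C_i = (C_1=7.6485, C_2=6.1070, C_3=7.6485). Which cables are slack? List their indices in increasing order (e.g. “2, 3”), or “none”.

2

cable 1: L_1 = ‖A_1−P‖ = 7.6485;  C_1 = 7.6485 → taut
cable 2: L_2 = ‖A_2−P‖ = 5.1478;  C_2 = 6.1070 → slack
cable 3: L_3 = ‖A_3−P‖ = 7.6485;  C_3 = 7.6485 → taut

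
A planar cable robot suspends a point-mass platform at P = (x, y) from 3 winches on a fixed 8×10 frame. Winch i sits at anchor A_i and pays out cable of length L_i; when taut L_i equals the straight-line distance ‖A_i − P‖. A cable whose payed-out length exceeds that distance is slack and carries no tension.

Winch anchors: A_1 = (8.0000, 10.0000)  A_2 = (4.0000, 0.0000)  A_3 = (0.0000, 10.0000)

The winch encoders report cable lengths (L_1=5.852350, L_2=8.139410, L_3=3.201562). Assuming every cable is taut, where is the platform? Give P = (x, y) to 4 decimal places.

(2.5000, 8.0000)

circle eqns → linear via eq_j − eq_1; set c_j = A_j·A_j − L_j²
c_1 = 64.0000+100.0000−34.2500 = 129.7500
8.0000·x + 20.0000·y = c_1−c_2 = 180.0000
16.0000·x + 0.0000·y = c_1−c_3 = 40.0000
solve first two rows → x=2.5000, y=8.0000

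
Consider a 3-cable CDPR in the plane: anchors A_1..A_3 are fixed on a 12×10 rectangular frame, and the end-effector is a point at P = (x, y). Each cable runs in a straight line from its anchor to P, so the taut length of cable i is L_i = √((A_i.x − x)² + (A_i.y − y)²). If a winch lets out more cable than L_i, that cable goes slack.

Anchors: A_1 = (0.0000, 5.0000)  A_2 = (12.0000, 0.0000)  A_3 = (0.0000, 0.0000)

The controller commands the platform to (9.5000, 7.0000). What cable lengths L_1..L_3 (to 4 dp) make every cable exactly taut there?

L_1 = √((0.0000−9.5000)² + (5.0000−7.0000)²) = 9.7082
L_2 = √((12.0000−9.5000)² + (0.0000−7.0000)²) = 7.4330
L_3 = √((0.0000−9.5000)² + (0.0000−7.0000)²) = 11.8004

(9.7082, 7.4330, 11.8004)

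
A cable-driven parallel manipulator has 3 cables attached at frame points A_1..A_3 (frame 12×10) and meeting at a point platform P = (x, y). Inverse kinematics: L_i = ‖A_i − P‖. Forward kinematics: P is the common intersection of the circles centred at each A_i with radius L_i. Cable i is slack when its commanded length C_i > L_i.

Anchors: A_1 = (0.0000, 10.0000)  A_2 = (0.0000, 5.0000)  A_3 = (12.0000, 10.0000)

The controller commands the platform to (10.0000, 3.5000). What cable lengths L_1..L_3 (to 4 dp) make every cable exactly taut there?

cable 1: Δx=-10.0000, Δy=6.5000; L_1 = √(Δx²+Δy²) = 11.9269
cable 2: Δx=-10.0000, Δy=1.5000; L_2 = √(Δx²+Δy²) = 10.1119
cable 3: Δx=2.0000, Δy=6.5000; L_3 = √(Δx²+Δy²) = 6.8007

(11.9269, 10.1119, 6.8007)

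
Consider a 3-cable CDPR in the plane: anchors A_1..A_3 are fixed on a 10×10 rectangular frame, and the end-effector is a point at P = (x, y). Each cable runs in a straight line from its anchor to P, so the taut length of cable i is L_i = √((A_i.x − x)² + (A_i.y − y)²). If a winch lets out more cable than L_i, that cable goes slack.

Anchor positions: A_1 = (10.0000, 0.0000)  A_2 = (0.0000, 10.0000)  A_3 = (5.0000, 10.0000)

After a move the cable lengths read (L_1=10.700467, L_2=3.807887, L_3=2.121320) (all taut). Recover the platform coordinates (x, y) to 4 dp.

circle eqns → linear via eq_j − eq_1; set c_j = A_j·A_j − L_j²
c_1 = 100.0000+0.0000−114.5000 = -14.5000
20.0000·x − 20.0000·y = c_1−c_2 = -100.0000
10.0000·x − 20.0000·y = c_1−c_3 = -135.0000
solve first two rows → x=3.5000, y=8.5000

(3.5000, 8.5000)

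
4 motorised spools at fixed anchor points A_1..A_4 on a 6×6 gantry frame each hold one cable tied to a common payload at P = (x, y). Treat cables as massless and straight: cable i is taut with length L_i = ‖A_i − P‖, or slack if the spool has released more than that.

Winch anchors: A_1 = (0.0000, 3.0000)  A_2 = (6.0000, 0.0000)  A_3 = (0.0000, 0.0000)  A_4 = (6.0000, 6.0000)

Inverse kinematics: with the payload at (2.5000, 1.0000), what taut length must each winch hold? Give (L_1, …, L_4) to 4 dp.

L_1: Δ = A_1−P = (-2.5000, 2.0000) → ‖Δ‖ = √10.2500 = 3.2016
L_2: Δ = A_2−P = (3.5000, -1.0000) → ‖Δ‖ = √13.2500 = 3.6401
L_3: Δ = A_3−P = (-2.5000, -1.0000) → ‖Δ‖ = √7.2500 = 2.6926
L_4: Δ = A_4−P = (3.5000, 5.0000) → ‖Δ‖ = √37.2500 = 6.1033

(3.2016, 3.6401, 2.6926, 6.1033)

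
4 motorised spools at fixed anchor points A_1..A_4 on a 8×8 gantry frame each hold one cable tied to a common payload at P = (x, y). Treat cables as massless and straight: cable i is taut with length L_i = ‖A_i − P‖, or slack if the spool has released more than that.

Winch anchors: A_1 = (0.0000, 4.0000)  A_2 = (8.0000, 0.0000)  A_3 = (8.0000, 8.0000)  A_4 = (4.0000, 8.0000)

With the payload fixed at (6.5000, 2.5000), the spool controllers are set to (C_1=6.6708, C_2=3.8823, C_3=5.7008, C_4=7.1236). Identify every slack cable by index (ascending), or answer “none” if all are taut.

2, 4

i=1: geometric 6.6708 vs commanded 6.6708 ⇒ taut
i=2: geometric 2.9155 vs commanded 3.8823 ⇒ slack
i=3: geometric 5.7009 vs commanded 5.7008 ⇒ taut
i=4: geometric 6.0415 vs commanded 7.1236 ⇒ slack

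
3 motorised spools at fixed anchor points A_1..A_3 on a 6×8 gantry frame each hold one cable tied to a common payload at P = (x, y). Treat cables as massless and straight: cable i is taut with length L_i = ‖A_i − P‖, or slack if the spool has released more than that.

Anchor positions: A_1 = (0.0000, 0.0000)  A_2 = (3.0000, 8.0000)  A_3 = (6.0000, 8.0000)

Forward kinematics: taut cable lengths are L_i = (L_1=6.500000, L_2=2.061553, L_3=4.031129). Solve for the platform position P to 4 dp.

(2.5000, 6.0000)

each cable: (A_i−P)·(A_i−P) = L_i²; let c_i = ‖A_i‖²−L_i²
c_1 = 0.0000+0.0000−42.2500 = -42.2500
row 1: -6.0000x − 16.0000y = -111.0000  (c_2=68.7500)
row 2: -12.0000x − 16.0000y = -126.0000  (c_3=83.7500)
Cramer on rows 1–2 → x = 2.5000, y = 6.0000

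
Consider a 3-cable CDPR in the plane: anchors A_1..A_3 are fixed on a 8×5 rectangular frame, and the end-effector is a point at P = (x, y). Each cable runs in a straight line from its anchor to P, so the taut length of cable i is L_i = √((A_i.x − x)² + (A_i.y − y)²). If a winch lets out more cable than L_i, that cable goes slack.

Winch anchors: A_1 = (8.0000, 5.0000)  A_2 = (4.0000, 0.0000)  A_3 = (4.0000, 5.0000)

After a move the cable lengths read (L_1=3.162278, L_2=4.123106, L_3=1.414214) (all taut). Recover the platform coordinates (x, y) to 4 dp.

(5.0000, 4.0000)

circle eqns → linear via eq_j − eq_1; set c_j = A_j·A_j − L_j²
c_1 = 64.0000+25.0000−10.0000 = 79.0000
8.0000·x + 10.0000·y = c_1−c_2 = 80.0000
8.0000·x + 0.0000·y = c_1−c_3 = 40.0000
solve first two rows → x=5.0000, y=4.0000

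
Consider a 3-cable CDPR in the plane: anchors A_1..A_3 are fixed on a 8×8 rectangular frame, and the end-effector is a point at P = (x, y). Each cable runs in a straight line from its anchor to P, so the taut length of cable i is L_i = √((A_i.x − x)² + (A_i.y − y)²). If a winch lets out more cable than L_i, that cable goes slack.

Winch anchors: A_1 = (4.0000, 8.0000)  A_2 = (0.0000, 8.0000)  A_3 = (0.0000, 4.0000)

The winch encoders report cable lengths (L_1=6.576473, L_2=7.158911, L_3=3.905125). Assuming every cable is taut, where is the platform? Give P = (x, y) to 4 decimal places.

(3.0000, 1.5000)

circle eqns → linear via eq_j − eq_1; set c_j = A_j·A_j − L_j²
c_1 = 16.0000+64.0000−43.2500 = 36.7500
8.0000·x + 0.0000·y = c_1−c_2 = 24.0000
8.0000·x + 8.0000·y = c_1−c_3 = 36.0000
solve first two rows → x=3.0000, y=1.5000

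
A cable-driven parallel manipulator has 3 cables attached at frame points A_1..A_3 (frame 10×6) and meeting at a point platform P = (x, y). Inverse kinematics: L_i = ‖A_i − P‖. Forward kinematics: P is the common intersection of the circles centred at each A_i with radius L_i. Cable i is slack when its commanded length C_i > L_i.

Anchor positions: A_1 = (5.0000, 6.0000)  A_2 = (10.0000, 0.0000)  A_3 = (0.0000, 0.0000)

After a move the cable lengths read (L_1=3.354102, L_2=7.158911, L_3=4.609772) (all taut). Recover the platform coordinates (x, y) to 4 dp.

circle eqns → linear via eq_j − eq_1; set c_j = A_j·A_j − L_j²
c_1 = 25.0000+36.0000−11.2500 = 49.7500
-10.0000·x + 12.0000·y = c_1−c_2 = 1.0000
10.0000·x + 12.0000·y = c_1−c_3 = 71.0000
solve first two rows → x=3.5000, y=3.0000

(3.5000, 3.0000)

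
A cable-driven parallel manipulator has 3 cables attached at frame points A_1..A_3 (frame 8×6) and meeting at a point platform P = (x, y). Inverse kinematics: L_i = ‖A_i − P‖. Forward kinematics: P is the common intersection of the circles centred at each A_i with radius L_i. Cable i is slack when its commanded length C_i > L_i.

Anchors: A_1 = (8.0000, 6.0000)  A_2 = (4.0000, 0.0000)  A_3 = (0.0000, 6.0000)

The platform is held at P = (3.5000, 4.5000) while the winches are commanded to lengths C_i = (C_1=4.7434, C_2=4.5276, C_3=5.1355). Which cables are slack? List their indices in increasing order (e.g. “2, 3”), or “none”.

3

cable 1: √((4.5000)²+(1.5000)²)=4.7434, C_1=4.7434: taut
cable 2: √((0.5000)²+(-4.5000)²)=4.5277, C_2=4.5276: taut
cable 3: √((-3.5000)²+(1.5000)²)=3.8079, C_3=5.1355: slack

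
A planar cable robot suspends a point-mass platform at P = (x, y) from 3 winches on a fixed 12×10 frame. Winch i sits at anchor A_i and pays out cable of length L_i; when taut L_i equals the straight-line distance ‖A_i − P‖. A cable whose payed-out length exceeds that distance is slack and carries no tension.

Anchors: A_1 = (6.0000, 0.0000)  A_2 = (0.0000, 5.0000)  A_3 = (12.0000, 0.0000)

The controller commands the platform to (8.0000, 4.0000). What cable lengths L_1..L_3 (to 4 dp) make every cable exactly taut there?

cable 1: Δx=-2.0000, Δy=-4.0000; L_1 = √(Δx²+Δy²) = 4.4721
cable 2: Δx=-8.0000, Δy=1.0000; L_2 = √(Δx²+Δy²) = 8.0623
cable 3: Δx=4.0000, Δy=-4.0000; L_3 = √(Δx²+Δy²) = 5.6569

(4.4721, 8.0623, 5.6569)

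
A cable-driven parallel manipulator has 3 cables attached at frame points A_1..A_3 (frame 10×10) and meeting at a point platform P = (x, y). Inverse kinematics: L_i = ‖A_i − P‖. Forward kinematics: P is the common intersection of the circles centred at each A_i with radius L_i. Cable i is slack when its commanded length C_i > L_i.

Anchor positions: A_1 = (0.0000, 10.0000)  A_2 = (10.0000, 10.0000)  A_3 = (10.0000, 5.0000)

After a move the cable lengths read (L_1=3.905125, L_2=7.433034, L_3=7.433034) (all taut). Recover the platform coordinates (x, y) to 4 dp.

expand ‖A_i−P‖²=L_i² and subtract eq 1 (k_i ≔ ‖A_i‖²−L_i²)
k_1 = 0.0000+100.0000−15.2500 = 84.7500
eq1−eq2 → [-20.0000  0.0000]·P = -60.0000
eq1−eq3 → [-20.0000  10.0000]·P = 15.0000
2×2 solve → P = (3.0000, 7.5000)

(3.0000, 7.5000)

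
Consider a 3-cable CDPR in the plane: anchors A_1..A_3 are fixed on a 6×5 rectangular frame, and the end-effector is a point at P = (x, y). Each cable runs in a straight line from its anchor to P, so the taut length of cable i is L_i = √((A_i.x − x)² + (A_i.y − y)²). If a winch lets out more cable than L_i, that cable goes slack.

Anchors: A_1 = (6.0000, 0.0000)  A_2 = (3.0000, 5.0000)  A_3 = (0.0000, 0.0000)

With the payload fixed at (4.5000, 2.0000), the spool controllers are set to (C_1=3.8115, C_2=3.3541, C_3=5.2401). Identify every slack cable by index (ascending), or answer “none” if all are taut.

cable 1: L_1 = ‖A_1−P‖ = 2.5000;  C_1 = 3.8115 → slack
cable 2: L_2 = ‖A_2−P‖ = 3.3541;  C_2 = 3.3541 → taut
cable 3: L_3 = ‖A_3−P‖ = 4.9244;  C_3 = 5.2401 → slack

1, 3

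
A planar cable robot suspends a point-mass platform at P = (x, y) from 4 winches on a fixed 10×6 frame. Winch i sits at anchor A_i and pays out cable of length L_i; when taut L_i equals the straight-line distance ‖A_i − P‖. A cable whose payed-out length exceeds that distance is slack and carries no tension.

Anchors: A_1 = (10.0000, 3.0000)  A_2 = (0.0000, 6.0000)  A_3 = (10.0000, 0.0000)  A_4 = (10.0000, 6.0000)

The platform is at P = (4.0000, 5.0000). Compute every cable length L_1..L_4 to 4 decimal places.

L_1 = √((10.0000−4.0000)² + (3.0000−5.0000)²) = 6.3246
L_2 = √((0.0000−4.0000)² + (6.0000−5.0000)²) = 4.1231
L_3 = √((10.0000−4.0000)² + (0.0000−5.0000)²) = 7.8102
L_4 = √((10.0000−4.0000)² + (6.0000−5.0000)²) = 6.0828

(6.3246, 4.1231, 7.8102, 6.0828)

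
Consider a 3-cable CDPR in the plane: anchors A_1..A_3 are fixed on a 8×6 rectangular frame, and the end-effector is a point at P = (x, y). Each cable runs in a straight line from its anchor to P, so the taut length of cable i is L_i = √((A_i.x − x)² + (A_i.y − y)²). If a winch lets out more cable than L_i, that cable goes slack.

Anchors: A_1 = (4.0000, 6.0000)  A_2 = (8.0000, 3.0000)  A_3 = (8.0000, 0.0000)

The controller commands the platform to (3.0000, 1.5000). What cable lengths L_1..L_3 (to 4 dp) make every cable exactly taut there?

L_1: Δ = A_1−P = (1.0000, 4.5000) → ‖Δ‖ = √21.2500 = 4.6098
L_2: Δ = A_2−P = (5.0000, 1.5000) → ‖Δ‖ = √27.2500 = 5.2202
L_3: Δ = A_3−P = (5.0000, -1.5000) → ‖Δ‖ = √27.2500 = 5.2202

(4.6098, 5.2202, 5.2202)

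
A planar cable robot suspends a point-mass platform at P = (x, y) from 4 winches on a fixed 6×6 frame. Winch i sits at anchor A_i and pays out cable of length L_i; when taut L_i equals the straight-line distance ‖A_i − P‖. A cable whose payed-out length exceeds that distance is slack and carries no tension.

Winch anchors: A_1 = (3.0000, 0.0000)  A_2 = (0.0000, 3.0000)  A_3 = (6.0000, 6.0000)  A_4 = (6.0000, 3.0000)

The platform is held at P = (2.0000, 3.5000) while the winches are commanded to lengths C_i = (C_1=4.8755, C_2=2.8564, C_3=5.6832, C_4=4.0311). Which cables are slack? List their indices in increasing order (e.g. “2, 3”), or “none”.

cable 1: √((1.0000)²+(-3.5000)²)=3.6401, C_1=4.8755: slack
cable 2: √((-2.0000)²+(-0.5000)²)=2.0616, C_2=2.8564: slack
cable 3: √((4.0000)²+(2.5000)²)=4.7170, C_3=5.6832: slack
cable 4: √((4.0000)²+(-0.5000)²)=4.0311, C_4=4.0311: taut

1, 2, 3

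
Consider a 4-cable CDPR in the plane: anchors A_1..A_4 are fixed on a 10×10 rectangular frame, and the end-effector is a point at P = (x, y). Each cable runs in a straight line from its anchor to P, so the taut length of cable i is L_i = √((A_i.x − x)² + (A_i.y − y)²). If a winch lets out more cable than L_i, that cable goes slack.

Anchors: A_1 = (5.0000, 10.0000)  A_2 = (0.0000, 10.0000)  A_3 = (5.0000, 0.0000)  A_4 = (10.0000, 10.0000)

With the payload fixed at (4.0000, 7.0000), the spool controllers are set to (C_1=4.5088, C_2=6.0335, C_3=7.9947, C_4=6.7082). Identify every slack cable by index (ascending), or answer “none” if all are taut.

cable 1: L_1 = ‖A_1−P‖ = 3.1623;  C_1 = 4.5088 → slack
cable 2: L_2 = ‖A_2−P‖ = 5.0000;  C_2 = 6.0335 → slack
cable 3: L_3 = ‖A_3−P‖ = 7.0711;  C_3 = 7.9947 → slack
cable 4: L_4 = ‖A_4−P‖ = 6.7082;  C_4 = 6.7082 → taut

1, 2, 3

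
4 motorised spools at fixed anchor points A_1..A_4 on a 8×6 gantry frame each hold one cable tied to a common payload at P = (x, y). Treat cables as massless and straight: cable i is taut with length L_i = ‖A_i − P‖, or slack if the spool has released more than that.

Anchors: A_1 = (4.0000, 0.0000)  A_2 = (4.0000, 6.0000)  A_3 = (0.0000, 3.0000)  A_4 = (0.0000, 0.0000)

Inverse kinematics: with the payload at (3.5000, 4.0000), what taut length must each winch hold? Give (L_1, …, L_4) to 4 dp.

(4.0311, 2.0616, 3.6401, 5.3151)

L_1 = √((4.0000−3.5000)² + (0.0000−4.0000)²) = 4.0311
L_2 = √((4.0000−3.5000)² + (6.0000−4.0000)²) = 2.0616
L_3 = √((0.0000−3.5000)² + (3.0000−4.0000)²) = 3.6401
L_4 = √((0.0000−3.5000)² + (0.0000−4.0000)²) = 5.3151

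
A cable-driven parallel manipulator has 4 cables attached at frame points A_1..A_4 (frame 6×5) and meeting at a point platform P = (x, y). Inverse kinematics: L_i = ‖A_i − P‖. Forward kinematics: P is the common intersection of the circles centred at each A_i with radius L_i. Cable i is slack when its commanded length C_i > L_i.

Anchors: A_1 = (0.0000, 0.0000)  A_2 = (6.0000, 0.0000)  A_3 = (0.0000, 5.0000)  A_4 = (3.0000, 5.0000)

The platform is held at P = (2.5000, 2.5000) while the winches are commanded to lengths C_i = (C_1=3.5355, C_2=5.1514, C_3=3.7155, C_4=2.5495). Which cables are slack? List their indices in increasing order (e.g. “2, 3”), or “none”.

2, 3

cable 1: √((-2.5000)²+(-2.5000)²)=3.5355, C_1=3.5355: taut
cable 2: √((3.5000)²+(-2.5000)²)=4.3012, C_2=5.1514: slack
cable 3: √((-2.5000)²+(2.5000)²)=3.5355, C_3=3.7155: slack
cable 4: √((0.5000)²+(2.5000)²)=2.5495, C_4=2.5495: taut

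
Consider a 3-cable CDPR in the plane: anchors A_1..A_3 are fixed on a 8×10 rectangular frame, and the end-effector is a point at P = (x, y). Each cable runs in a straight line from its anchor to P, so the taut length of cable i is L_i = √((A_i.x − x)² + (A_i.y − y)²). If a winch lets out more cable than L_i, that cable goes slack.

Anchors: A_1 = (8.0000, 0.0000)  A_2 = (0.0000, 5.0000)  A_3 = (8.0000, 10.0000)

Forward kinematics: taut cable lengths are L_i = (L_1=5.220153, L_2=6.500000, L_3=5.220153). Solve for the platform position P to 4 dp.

(6.5000, 5.0000)

circle eqns → linear via eq_j − eq_1; set q_j = A_j·A_j − L_j²
q_1 = 64.0000+0.0000−27.2500 = 36.7500
16.0000·x − 10.0000·y = q_1−q_2 = 54.0000
0.0000·x − 20.0000·y = q_1−q_3 = -100.0000
solve first two rows → x=6.5000, y=5.0000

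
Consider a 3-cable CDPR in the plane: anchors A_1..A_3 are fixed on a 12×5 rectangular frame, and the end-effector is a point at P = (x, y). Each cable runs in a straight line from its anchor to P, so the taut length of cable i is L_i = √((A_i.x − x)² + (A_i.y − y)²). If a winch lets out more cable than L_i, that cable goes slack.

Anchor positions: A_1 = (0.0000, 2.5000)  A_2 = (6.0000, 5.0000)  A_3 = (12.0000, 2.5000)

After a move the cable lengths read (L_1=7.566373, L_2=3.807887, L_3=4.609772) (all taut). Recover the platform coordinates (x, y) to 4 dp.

(7.5000, 1.5000)

circle eqns → linear via eq_j − eq_1; set k_j = A_j·A_j − L_j²
k_1 = 0.0000+6.2500−57.2500 = -51.0000
-12.0000·x − 5.0000·y = k_1−k_2 = -97.5000
-24.0000·x + 0.0000·y = k_1−k_3 = -180.0000
solve first two rows → x=7.5000, y=1.5000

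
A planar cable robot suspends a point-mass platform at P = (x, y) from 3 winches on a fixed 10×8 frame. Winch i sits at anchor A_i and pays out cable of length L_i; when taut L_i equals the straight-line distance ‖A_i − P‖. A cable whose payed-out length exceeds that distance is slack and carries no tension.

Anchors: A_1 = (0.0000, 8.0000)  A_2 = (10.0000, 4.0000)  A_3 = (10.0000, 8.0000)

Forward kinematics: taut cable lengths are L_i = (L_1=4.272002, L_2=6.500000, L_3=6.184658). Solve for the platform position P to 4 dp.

(4.0000, 6.5000)

expand ‖A_i−P‖²=L_i² and subtract eq 1 (c_i ≔ ‖A_i‖²−L_i²)
c_1 = 0.0000+64.0000−18.2500 = 45.7500
eq1−eq2 → [-20.0000  8.0000]·P = -28.0000
eq1−eq3 → [-20.0000  0.0000]·P = -80.0000
2×2 solve → P = (4.0000, 6.5000)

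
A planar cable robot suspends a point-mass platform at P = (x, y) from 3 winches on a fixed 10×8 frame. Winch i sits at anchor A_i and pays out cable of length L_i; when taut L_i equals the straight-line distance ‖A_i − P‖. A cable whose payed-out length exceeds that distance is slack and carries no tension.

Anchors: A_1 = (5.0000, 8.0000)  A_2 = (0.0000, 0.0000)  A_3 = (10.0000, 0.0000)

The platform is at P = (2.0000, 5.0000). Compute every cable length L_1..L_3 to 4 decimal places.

(4.2426, 5.3852, 9.4340)

L_1: Δ = A_1−P = (3.0000, 3.0000) → ‖Δ‖ = √18.0000 = 4.2426
L_2: Δ = A_2−P = (-2.0000, -5.0000) → ‖Δ‖ = √29.0000 = 5.3852
L_3: Δ = A_3−P = (8.0000, -5.0000) → ‖Δ‖ = √89.0000 = 9.4340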